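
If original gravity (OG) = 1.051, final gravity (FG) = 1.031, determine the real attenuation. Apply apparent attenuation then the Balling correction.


AA = (OG−FG)/(OG−1)·100;  RA = AA·0.8192
AA = (1.051 − 1.031)/(1.051 − 1)·100 = 39.2157
RA = 39.2157·0.8192

32.1255 %


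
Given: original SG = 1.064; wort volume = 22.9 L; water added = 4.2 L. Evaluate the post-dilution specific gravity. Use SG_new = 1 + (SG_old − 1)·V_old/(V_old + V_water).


pts = (1.064 − 1)·1000·22.9/(22.9 + 4.2) = 54.0812
SG_new = 1 + 54.0812/1000

1.0541


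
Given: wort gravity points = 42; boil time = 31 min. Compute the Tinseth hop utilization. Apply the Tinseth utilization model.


U = 1.65·0.000125^(GP/1000) · (1 − e^(−0.04·t))/4.15
bigness = 1.65·0.000125^(42/1000) = 1.1312
boil_factor = (1 − e^(−0.04·31))/4.15 = 0.1712
U = 1.1312 · 0.1712

0.1937


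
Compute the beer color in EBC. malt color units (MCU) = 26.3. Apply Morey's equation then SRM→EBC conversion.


SRM = 1.4922·MCU^0.6859;  EBC = SRM·1.97
SRM = 1.4922·26.3^0.6859 = 14.0532
EBC = 14.0532·1.97

27.6848 EBC


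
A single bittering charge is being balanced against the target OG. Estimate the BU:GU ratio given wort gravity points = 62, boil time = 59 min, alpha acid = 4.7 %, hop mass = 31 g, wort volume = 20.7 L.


U = 1.65·0.000125^(GP/1000)·(1−e^(−0.04t))/4.15;  IBU = (α/100)·m·U·1000/V;  BU:GU = IBU/GP
U = 1.65·0.000125^(62/1000)·(1−e^(−0.04·59))/4.15 = 0.2062
IBU = (4.7/100)·31·0.2062·1000/20.7 = 14.5164
BU:GU = 14.5164/62

0.2341


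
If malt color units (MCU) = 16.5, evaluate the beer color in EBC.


SRM = 1.4922·MCU^0.6859;  EBC = SRM·1.97
SRM = 1.4922·16.5^0.6859 = 10.2070
EBC = 10.2070·1.97

20.1078 EBC


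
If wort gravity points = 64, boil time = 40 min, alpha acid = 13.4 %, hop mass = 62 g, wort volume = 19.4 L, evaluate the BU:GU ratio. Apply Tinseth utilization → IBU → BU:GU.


U = 1.65·0.000125^(GP/1000)·(1−e^(−0.04t))/4.15;  IBU = (α/100)·m·U·1000/V;  BU:GU = IBU/GP
U = 1.65·0.000125^(64/1000)·(1−e^(−0.04·40))/4.15 = 0.1785
IBU = (13.4/100)·62·0.1785·1000/19.4 = 76.4526
BU:GU = 76.4526/64

1.1946


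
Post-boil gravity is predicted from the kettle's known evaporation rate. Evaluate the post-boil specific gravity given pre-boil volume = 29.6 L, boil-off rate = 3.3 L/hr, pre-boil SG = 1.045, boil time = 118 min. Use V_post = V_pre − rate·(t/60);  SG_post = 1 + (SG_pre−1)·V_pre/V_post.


V_post = 29.6 − 3.3·(118/60) = 23.1100
SG_post = 1 + (1.045 − 1)·29.6/23.1100

1.0576


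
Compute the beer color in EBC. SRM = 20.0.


EBC = SRM · 1.97
EBC = 20.0 · 1.97

39.4000 EBC


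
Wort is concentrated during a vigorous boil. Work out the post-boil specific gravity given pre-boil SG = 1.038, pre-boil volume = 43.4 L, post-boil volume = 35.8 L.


SG_post = 1 + (SG_pre − 1)·V_pre/V_post
pts_pre = (1.038 − 1)·1000 = 38.0000
pts_post = 38.0000·43.4/35.8 = 46.0670
SG_post = 1 + 46.0670/1000

1.0461


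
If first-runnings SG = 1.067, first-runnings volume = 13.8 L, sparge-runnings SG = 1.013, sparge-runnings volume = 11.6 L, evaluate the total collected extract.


total = Σ (SG_i − 1)·1000·V_i
first = (1.067 − 1)·1000·13.8 = 924.6000
sparge = (1.013 − 1)·1000·11.6 = 150.8000
total = 924.6000 + 150.8000

1075.4000 gravity·L


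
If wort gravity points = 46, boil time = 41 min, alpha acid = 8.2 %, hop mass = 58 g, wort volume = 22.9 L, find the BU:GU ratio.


U = 1.65·0.000125^(GP/1000)·(1−e^(−0.04t))/4.15;  IBU = (α/100)·m·U·1000/V;  BU:GU = IBU/GP
U = 1.65·0.000125^(46/1000)·(1−e^(−0.04·41))/4.15 = 0.2120
IBU = (8.2/100)·58·0.2120·1000/22.9 = 44.0196
BU:GU = 44.0196/46

0.9569


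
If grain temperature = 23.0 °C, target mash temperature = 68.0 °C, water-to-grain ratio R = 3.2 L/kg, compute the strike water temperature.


T_strike = (0.41/R)·(T_mash − T_grain) + T_mash
T_strike = (0.41/3.2)·(68.0 − 23.0) + 68.0

73.7656 °C


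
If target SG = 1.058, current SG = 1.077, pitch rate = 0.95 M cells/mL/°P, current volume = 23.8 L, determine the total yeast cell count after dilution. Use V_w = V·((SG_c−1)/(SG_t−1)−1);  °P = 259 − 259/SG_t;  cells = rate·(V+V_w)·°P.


V_w = 23.8·((1.077−1)/(1.058−1)−1) = 7.7966
V_final = 23.8 + 7.7966 = 31.5966
°P = 259 − 259/1.058 = 14.1985
cells = 0.95·31.5966·14.1985

426.1921 billion cells


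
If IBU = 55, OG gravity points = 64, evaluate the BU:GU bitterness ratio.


BU:GU = IBU / OG_points
BU:GU = 55 / 64

0.8594


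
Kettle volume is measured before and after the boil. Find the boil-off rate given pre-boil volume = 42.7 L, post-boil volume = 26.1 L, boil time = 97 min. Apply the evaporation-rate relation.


rate = (V_pre − V_post) / (t_min/60)
rate = (42.7 − 26.1) / (97/60)

10.2680 L/hr


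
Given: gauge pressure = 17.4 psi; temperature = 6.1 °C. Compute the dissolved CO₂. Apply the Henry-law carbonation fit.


vols = (P + 14.695)·(0.01821 + 0.09011·e^(−0.04·T))
vols = (17.4 + 14.695)·(0.01821 + 0.09011·e^(−0.04·6.1))

2.8504 volumes


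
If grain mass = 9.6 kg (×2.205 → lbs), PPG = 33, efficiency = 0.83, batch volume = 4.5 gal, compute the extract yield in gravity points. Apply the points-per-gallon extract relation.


points = lbs × PPG × eff / vol
lbs = 9.6 × 2.205 = 21.1680
points = 21.1680 × 33 × 0.83 / 4.5

128.8426 points


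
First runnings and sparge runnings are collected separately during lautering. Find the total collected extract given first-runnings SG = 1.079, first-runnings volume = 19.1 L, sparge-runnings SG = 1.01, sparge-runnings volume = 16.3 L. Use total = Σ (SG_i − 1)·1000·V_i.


first = (1.079 − 1)·1000·19.1 = 1508.9000
sparge = (1.01 − 1)·1000·16.3 = 163.0000
total = 1508.9000 + 163.0000

1671.9000 gravity·L


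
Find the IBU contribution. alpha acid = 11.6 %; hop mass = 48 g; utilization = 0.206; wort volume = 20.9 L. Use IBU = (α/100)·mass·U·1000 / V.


IBU = (11.6/100)·48·0.206·1000 / 20.9

54.8808 IBU


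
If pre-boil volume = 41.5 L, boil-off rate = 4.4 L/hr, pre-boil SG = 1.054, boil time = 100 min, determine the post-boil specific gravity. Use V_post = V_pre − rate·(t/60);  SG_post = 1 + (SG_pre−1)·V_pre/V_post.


V_post = 41.5 − 4.4·(100/60) = 34.1667
SG_post = 1 + (1.054 − 1)·41.5/34.1667

1.0656


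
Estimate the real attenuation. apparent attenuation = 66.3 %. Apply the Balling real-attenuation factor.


RA = AA · 0.8192
RA = 66.3 · 0.8192

54.3130 %


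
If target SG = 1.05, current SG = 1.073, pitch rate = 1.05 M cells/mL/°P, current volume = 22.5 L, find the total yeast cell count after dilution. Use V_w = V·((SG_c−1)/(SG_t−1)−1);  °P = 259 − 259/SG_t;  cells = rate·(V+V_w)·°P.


V_w = 22.5·((1.073−1)/(1.05−1)−1) = 10.3500
V_final = 22.5 + 10.3500 = 32.8500
°P = 259 − 259/1.05 = 12.3333
cells = 1.05·32.8500·12.3333

425.4075 billion cells


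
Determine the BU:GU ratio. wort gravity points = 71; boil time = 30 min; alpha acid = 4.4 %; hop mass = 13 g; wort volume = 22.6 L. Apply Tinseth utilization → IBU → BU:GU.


U = 1.65·0.000125^(GP/1000)·(1−e^(−0.04t))/4.15;  IBU = (α/100)·m·U·1000/V;  BU:GU = IBU/GP
U = 1.65·0.000125^(71/1000)·(1−e^(−0.04·30))/4.15 = 0.1468
IBU = (4.4/100)·13·0.1468·1000/22.6 = 3.7150
BU:GU = 3.7150/71

0.0523


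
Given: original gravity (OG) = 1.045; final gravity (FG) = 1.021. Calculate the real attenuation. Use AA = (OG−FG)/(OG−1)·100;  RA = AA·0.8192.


AA = (1.045 − 1.021)/(1.045 − 1)·100 = 53.3333
RA = 53.3333·0.8192

43.6907 %


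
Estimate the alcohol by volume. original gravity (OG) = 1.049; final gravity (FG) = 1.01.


ABV = (OG − FG) · 131.25
ABV = (1.049 − 1.01) · 131.25

5.1187 % ABV


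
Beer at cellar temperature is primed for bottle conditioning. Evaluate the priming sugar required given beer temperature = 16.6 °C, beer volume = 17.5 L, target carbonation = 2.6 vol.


residual = 14.695·(0.01821 + 0.09011·e^(−0.04·T));  sugar = (target − residual)·4.0·V
residual = 14.695·(0.01821 + 0.09011·e^(−0.04·16.6)) = 0.9493
sugar = (2.6 − 0.9493)·4.0·17.5

115.5517 g


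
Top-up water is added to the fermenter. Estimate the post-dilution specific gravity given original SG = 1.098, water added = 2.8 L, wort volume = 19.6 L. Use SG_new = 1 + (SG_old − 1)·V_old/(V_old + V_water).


pts = (1.098 − 1)·1000·19.6/(19.6 + 2.8) = 85.7500
SG_new = 1 + 85.7500/1000

1.0857


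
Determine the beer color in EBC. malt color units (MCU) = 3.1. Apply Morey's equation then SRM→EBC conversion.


SRM = 1.4922·MCU^0.6859;  EBC = SRM·1.97
SRM = 1.4922·3.1^0.6859 = 3.2423
EBC = 3.2423·1.97

6.3873 EBC


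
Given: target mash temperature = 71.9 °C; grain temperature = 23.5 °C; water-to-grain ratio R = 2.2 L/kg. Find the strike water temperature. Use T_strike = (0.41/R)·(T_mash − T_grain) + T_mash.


T_strike = (0.41/2.2)·(71.9 − 23.5) + 71.9

80.9200 °C


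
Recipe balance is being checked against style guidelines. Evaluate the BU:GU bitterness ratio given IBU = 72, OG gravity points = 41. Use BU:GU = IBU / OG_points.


BU:GU = 72 / 41

1.7561


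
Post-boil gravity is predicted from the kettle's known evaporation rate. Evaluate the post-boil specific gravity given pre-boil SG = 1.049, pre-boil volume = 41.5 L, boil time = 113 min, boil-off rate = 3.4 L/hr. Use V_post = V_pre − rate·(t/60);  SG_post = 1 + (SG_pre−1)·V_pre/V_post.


V_post = 41.5 − 3.4·(113/60) = 35.0967
SG_post = 1 + (1.049 − 1)·41.5/35.0967

1.0579


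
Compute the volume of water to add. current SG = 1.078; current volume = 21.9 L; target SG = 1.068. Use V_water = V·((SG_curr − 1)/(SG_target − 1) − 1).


V_water = 21.9·((1.078 − 1)/(1.068 − 1) − 1)

3.2206 L


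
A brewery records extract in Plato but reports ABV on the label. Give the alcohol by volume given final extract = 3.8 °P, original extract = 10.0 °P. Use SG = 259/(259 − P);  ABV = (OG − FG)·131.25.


OG = 259/(259 − 10.0) = 1.0402
FG = 259/(259 − 3.8) = 1.0149
ABV = (1.0402 − 1.0149)·131.25

3.3167 % ABV


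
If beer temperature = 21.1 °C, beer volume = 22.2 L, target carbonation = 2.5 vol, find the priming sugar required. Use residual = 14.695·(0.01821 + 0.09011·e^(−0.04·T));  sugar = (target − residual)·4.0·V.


residual = 14.695·(0.01821 + 0.09011·e^(−0.04·21.1)) = 0.8370
sugar = (2.5 − 0.8370)·4.0·22.2

147.6770 g


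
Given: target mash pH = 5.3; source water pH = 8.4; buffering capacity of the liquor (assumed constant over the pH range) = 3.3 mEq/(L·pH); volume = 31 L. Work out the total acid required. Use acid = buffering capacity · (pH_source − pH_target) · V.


acid = 3.3 · (8.4 − 5.3) · 31

317.1300 mEq


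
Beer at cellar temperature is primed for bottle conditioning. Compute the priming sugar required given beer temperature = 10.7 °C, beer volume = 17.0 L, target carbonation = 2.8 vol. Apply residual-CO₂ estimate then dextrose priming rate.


residual = 14.695·(0.01821 + 0.09011·e^(−0.04·T));  sugar = (target − residual)·4.0·V
residual = 14.695·(0.01821 + 0.09011·e^(−0.04·10.7)) = 1.1307
sugar = (2.8 − 1.1307)·4.0·17.0

113.5122 g


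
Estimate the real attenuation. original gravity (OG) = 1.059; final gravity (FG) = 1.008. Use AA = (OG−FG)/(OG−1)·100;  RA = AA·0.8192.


AA = (1.059 − 1.008)/(1.059 − 1)·100 = 86.4407
RA = 86.4407·0.8192

70.8122 %


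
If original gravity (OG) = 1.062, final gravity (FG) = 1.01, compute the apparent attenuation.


AA = (OG − FG)/(OG − 1) · 100
AA = (1.062 − 1.01)/(1.062 − 1) · 100

83.8710 %


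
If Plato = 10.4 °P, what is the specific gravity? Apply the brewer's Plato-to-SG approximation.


SG = 259/(259 − P)
SG = 259/(259 − 10.4)

1.0418


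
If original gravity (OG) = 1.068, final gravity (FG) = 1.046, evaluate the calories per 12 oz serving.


ABW = (OG−FG)·131.25·0.79/FG;  °P = 259 − 259/SG (for OG→OE and FG→AE);  RE = 0.1808·OE + 0.8192·AE;  Cal = (6.9·ABW + 4·(RE−0.1))·FG·3.55
ABW = (1.068 − 1.046)·131.25·0.79/1.046 = 2.1808
OE = 259 − 259/1.068 = 16.4906 °P
AE = 259 − 259/1.046 = 11.3901 °P
RE = 0.1808·16.4906 + 0.8192·11.3901 = 12.3122 °P
Cal = (6.9·2.1808 + 4·(12.3122−0.1))·1.046·3.55

237.2670 kcal


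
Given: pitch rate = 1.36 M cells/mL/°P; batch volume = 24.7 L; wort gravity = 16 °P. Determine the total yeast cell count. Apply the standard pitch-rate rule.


cells (billions) = rate · V_L · °P
cells = 1.36 · 24.7 · 16

537.4720 billion cells


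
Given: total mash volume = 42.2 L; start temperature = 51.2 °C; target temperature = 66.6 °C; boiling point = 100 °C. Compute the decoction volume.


V_dec = V_total·(T_target − T_start)/(T_boil − T_start)
V_dec = 42.2·(66.6 − 51.2)/(100 − 51.2)

13.3172 L


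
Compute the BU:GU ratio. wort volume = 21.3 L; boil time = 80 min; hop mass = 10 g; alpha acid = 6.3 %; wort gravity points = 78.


U = 1.65·0.000125^(GP/1000)·(1−e^(−0.04t))/4.15;  IBU = (α/100)·m·U·1000/V;  BU:GU = IBU/GP
U = 1.65·0.000125^(78/1000)·(1−e^(−0.04·80))/4.15 = 0.1892
IBU = (6.3/100)·10·0.1892·1000/21.3 = 5.5961
BU:GU = 5.5961/78

0.0717


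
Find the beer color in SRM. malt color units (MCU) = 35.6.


SRM = 1.4922 · MCU^0.6859
SRM = 1.4922 · 35.6^0.6859

17.2968 SRM


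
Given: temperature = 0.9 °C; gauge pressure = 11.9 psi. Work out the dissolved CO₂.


vols = (P + 14.695)·(0.01821 + 0.09011·e^(−0.04·T))
vols = (11.9 + 14.695)·(0.01821 + 0.09011·e^(−0.04·0.9))

2.7960 volumes


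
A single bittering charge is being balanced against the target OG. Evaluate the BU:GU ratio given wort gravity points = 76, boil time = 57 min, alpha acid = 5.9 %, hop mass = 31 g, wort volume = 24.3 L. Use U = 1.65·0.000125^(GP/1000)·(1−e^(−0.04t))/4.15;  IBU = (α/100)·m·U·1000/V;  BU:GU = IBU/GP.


U = 1.65·0.000125^(76/1000)·(1−e^(−0.04·57))/4.15 = 0.1803
IBU = (5.9/100)·31·0.1803·1000/24.3 = 13.5690
BU:GU = 13.5690/76

0.1785


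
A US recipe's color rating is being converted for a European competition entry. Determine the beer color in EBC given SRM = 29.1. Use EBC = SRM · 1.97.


EBC = 29.1 · 1.97

57.3270 EBC


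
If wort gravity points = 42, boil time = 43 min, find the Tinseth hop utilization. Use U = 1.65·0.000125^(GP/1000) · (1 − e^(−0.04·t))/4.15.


bigness = 1.65·0.000125^(42/1000) = 1.1312
boil_factor = (1 − e^(−0.04·43))/4.15 = 0.1978
U = 1.1312 · 0.1978

0.2238


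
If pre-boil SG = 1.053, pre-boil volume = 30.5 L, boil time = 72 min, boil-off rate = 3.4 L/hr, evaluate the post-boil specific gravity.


V_post = V_pre − rate·(t/60);  SG_post = 1 + (SG_pre−1)·V_pre/V_post
V_post = 30.5 − 3.4·(72/60) = 26.4200
SG_post = 1 + (1.053 − 1)·30.5/26.4200

1.0612


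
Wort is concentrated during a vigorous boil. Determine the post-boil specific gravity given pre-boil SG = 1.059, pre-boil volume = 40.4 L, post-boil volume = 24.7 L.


SG_post = 1 + (SG_pre − 1)·V_pre/V_post
pts_pre = (1.059 − 1)·1000 = 59.0000
pts_post = 59.0000·40.4/24.7 = 96.5020
SG_post = 1 + 96.5020/1000

1.0965


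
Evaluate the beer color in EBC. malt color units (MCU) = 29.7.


SRM = 1.4922·MCU^0.6859;  EBC = SRM·1.97
SRM = 1.4922·29.7^0.6859 = 15.2753
EBC = 15.2753·1.97

30.0924 EBC


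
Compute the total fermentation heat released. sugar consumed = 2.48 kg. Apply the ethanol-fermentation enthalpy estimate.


Q = m_sugar · 590 kJ/kg
Q = 2.48 · 590

1463.2000 kJ


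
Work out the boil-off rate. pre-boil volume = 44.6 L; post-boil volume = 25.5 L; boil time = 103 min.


rate = (V_pre − V_post) / (t_min/60)
rate = (44.6 − 25.5) / (103/60)

11.1262 L/hr


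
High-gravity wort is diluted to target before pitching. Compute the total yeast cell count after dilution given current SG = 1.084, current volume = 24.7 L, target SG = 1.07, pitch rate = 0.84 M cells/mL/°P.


V_w = V·((SG_c−1)/(SG_t−1)−1);  °P = 259 − 259/SG_t;  cells = rate·(V+V_w)·°P
V_w = 24.7·((1.084−1)/(1.07−1)−1) = 4.9400
V_final = 24.7 + 4.9400 = 29.6400
°P = 259 − 259/1.07 = 16.9439
cells = 0.84·29.6400·16.9439

421.8631 billion cells


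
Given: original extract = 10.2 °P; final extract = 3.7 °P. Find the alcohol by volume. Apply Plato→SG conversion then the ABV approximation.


SG = 259/(259 − P);  ABV = (OG − FG)·131.25
OG = 259/(259 − 10.2) = 1.0410
FG = 259/(259 − 3.7) = 1.0145
ABV = (1.0410 − 1.0145)·131.25

3.4787 % ABV


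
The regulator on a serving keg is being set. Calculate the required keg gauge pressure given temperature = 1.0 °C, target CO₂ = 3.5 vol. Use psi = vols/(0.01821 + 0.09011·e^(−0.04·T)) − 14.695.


psi = 3.5/(0.01821 + 0.09011·e^(−0.04·1.0)) − 14.695

18.7062 psi


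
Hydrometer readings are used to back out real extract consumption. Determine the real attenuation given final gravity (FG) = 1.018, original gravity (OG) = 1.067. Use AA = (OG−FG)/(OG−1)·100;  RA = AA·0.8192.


AA = (1.067 − 1.018)/(1.067 − 1)·100 = 73.1343
RA = 73.1343·0.8192

59.9116 %


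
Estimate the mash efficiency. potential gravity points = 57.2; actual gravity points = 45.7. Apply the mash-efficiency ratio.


efficiency = actual / potential × 100
efficiency = 45.7 / 57.2 × 100

79.8951 %


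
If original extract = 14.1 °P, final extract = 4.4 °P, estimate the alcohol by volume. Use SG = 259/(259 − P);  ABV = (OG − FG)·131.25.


OG = 259/(259 − 14.1) = 1.0576
FG = 259/(259 − 4.4) = 1.0173
ABV = (1.0576 − 1.0173)·131.25

5.2884 % ABV


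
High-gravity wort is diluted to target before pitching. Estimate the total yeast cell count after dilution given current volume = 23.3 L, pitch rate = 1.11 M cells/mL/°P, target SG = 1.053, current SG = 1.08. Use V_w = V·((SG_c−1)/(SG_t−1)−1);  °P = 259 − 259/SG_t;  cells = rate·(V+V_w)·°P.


V_w = 23.3·((1.08−1)/(1.053−1)−1) = 11.8698
V_final = 23.3 + 11.8698 = 35.1698
°P = 259 − 259/1.053 = 13.0361
cells = 1.11·35.1698·13.0361

508.9092 billion cells


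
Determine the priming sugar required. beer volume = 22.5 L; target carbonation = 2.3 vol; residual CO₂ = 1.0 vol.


sugar = (target − residual)·4.0·V
sugar = (2.3 − 1.0)·4.0·22.5

117.0000 g


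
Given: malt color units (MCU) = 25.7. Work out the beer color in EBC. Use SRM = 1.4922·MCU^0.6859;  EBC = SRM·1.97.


SRM = 1.4922·25.7^0.6859 = 13.8325
EBC = 13.8325·1.97

27.2500 EBC


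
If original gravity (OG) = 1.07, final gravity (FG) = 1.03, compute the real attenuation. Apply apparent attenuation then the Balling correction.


AA = (OG−FG)/(OG−1)·100;  RA = AA·0.8192
AA = (1.07 − 1.03)/(1.07 − 1)·100 = 57.1429
RA = 57.1429·0.8192

46.8114 %


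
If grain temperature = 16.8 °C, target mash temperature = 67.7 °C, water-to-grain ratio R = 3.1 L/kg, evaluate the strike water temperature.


T_strike = (0.41/R)·(T_mash − T_grain) + T_mash
T_strike = (0.41/3.1)·(67.7 − 16.8) + 67.7

74.4319 °C


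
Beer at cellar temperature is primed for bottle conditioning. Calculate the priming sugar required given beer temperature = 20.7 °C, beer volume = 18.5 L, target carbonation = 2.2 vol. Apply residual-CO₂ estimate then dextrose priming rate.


residual = 14.695·(0.01821 + 0.09011·e^(−0.04·T));  sugar = (target − residual)·4.0·V
residual = 14.695·(0.01821 + 0.09011·e^(−0.04·20.7)) = 0.8462
sugar = (2.2 − 0.8462)·4.0·18.5

100.1846 g


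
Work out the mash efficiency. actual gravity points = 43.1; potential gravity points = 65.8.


efficiency = actual / potential × 100
efficiency = 43.1 / 65.8 × 100

65.5015 %


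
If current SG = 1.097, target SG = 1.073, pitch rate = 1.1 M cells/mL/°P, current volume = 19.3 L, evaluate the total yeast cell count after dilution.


V_w = V·((SG_c−1)/(SG_t−1)−1);  °P = 259 − 259/SG_t;  cells = rate·(V+V_w)·°P
V_w = 19.3·((1.097−1)/(1.073−1)−1) = 6.3452
V_final = 19.3 + 6.3452 = 25.6452
°P = 259 − 259/1.073 = 17.6207
cells = 1.1·25.6452·17.6207

497.0748 billion cells


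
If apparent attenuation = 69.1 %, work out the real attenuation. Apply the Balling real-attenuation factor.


RA = AA · 0.8192
RA = 69.1 · 0.8192

56.6067 %


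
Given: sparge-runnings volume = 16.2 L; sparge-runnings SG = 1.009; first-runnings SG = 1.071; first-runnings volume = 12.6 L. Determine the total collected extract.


total = Σ (SG_i − 1)·1000·V_i
first = (1.071 − 1)·1000·12.6 = 894.6000
sparge = (1.009 − 1)·1000·16.2 = 145.8000
total = 894.6000 + 145.8000

1040.4000 gravity·L


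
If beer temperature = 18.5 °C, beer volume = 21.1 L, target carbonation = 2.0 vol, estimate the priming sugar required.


residual = 14.695·(0.01821 + 0.09011·e^(−0.04·T));  sugar = (target − residual)·4.0·V
residual = 14.695·(0.01821 + 0.09011·e^(−0.04·18.5)) = 0.8994
sugar = (2.0 − 0.8994)·4.0·21.1

92.8928 g


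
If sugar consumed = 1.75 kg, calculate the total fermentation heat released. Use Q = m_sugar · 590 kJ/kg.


Q = 1.75 · 590

1032.5000 kJ


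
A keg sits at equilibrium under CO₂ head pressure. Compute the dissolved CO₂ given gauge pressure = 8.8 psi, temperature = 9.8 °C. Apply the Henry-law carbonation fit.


vols = (P + 14.695)·(0.01821 + 0.09011·e^(−0.04·T))
vols = (8.8 + 14.695)·(0.01821 + 0.09011·e^(−0.04·9.8))

1.8584 volumes


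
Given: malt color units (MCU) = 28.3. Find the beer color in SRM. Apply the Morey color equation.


SRM = 1.4922 · MCU^0.6859
SRM = 1.4922 · 28.3^0.6859

14.7777 SRM


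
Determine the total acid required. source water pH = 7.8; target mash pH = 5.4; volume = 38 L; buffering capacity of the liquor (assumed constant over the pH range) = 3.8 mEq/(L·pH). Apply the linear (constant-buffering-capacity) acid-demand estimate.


acid = buffering capacity · (pH_source − pH_target) · V
acid = 3.8 · (7.8 − 5.4) · 38

346.5600 mEq


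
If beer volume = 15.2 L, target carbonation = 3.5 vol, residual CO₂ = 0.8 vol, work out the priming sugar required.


sugar = (target − residual)·4.0·V
sugar = (3.5 − 0.8)·4.0·15.2

164.1600 g


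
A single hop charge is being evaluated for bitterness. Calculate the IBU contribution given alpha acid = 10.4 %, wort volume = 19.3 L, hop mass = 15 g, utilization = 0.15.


IBU = (α/100)·mass·U·1000 / V
IBU = (10.4/100)·15·0.15·1000 / 19.3

12.1244 IBU


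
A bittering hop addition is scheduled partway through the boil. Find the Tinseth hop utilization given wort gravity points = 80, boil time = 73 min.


U = 1.65·0.000125^(GP/1000) · (1 − e^(−0.04·t))/4.15
bigness = 1.65·0.000125^(80/1000) = 0.8040
boil_factor = (1 − e^(−0.04·73))/4.15 = 0.2280
U = 0.8040 · 0.2280

0.1833


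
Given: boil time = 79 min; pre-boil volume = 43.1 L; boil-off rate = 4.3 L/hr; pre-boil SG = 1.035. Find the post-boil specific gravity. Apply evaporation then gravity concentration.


V_post = V_pre − rate·(t/60);  SG_post = 1 + (SG_pre−1)·V_pre/V_post
V_post = 43.1 − 4.3·(79/60) = 37.4383
SG_post = 1 + (1.035 − 1)·43.1/37.4383

1.0403


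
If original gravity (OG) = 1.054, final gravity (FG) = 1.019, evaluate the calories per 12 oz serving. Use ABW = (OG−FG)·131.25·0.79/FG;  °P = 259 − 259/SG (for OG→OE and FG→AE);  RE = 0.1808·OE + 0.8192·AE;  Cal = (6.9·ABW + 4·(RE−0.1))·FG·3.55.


ABW = (1.054 − 1.019)·131.25·0.79/1.019 = 3.5614
OE = 259 − 259/1.054 = 13.2694 °P
AE = 259 − 259/1.019 = 4.8292 °P
RE = 0.1808·13.2694 + 0.8192·4.8292 = 6.3552 °P
Cal = (6.9·3.5614 + 4·(6.3552−0.1))·1.019·3.55

179.4059 kcal


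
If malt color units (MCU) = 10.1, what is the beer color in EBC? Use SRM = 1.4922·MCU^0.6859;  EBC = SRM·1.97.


SRM = 1.4922·10.1^0.6859 = 7.2894
EBC = 7.2894·1.97

14.3601 EBC


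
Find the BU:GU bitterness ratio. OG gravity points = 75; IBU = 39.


BU:GU = IBU / OG_points
BU:GU = 39 / 75

0.5200


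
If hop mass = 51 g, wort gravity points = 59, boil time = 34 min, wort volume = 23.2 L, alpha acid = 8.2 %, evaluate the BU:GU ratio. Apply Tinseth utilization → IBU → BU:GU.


U = 1.65·0.000125^(GP/1000)·(1−e^(−0.04t))/4.15;  IBU = (α/100)·m·U·1000/V;  BU:GU = IBU/GP
U = 1.65·0.000125^(59/1000)·(1−e^(−0.04·34))/4.15 = 0.1739
IBU = (8.2/100)·51·0.1739·1000/23.2 = 31.3499
BU:GU = 31.3499/59

0.5314


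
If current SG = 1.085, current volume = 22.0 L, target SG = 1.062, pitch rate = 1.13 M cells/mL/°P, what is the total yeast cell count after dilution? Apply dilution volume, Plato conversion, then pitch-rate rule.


V_w = V·((SG_c−1)/(SG_t−1)−1);  °P = 259 − 259/SG_t;  cells = rate·(V+V_w)·°P
V_w = 22.0·((1.085−1)/(1.062−1)−1) = 8.1613
V_final = 22.0 + 8.1613 = 30.1613
°P = 259 − 259/1.062 = 15.1205
cells = 1.13·30.1613·15.1205

515.3417 billion cells


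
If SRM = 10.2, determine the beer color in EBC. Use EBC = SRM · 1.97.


EBC = 10.2 · 1.97

20.0940 EBC


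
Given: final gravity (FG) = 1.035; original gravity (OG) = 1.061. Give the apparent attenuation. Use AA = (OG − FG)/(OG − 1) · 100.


AA = (1.061 − 1.035)/(1.061 − 1) · 100

42.6230 %


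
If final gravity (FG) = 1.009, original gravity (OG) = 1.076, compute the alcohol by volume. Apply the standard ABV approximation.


ABV = (OG − FG) · 131.25
ABV = (1.076 − 1.009) · 131.25

8.7938 % ABV


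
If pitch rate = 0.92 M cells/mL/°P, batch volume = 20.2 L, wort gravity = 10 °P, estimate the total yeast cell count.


cells (billions) = rate · V_L · °P
cells = 0.92 · 20.2 · 10

185.8400 billion cells


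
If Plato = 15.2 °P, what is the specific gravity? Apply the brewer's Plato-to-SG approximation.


SG = 259/(259 − P)
SG = 259/(259 − 15.2)

1.0623


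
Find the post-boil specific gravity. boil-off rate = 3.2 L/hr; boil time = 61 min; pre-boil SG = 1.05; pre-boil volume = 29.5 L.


V_post = V_pre − rate·(t/60);  SG_post = 1 + (SG_pre−1)·V_pre/V_post
V_post = 29.5 − 3.2·(61/60) = 26.2467
SG_post = 1 + (1.05 − 1)·29.5/26.2467

1.0562


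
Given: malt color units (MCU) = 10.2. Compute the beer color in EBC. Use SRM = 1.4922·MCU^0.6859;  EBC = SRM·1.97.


SRM = 1.4922·10.2^0.6859 = 7.3388
EBC = 7.3388·1.97

14.4575 EBC


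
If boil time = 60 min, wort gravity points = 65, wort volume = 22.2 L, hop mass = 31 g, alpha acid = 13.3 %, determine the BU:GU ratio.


U = 1.65·0.000125^(GP/1000)·(1−e^(−0.04t))/4.15;  IBU = (α/100)·m·U·1000/V;  BU:GU = IBU/GP
U = 1.65·0.000125^(65/1000)·(1−e^(−0.04·60))/4.15 = 0.2016
IBU = (13.3/100)·31·0.2016·1000/22.2 = 37.4364
BU:GU = 37.4364/65

0.5759


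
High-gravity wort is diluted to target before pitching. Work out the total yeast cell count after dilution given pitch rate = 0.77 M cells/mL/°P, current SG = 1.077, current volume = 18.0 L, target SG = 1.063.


V_w = V·((SG_c−1)/(SG_t−1)−1);  °P = 259 − 259/SG_t;  cells = rate·(V+V_w)·°P
V_w = 18.0·((1.077−1)/(1.063−1)−1) = 4.0000
V_final = 18.0 + 4.0000 = 22.0000
°P = 259 − 259/1.063 = 15.3500
cells = 0.77·22.0000·15.3500

260.0282 billion cells


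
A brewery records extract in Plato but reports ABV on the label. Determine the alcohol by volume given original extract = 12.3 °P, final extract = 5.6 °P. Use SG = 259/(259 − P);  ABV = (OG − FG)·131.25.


OG = 259/(259 − 12.3) = 1.0499
FG = 259/(259 − 5.6) = 1.0221
ABV = (1.0499 − 1.0221)·131.25

3.6433 % ABV


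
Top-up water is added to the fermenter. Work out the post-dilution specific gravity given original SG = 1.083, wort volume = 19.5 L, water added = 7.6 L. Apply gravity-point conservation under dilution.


SG_new = 1 + (SG_old − 1)·V_old/(V_old + V_water)
pts = (1.083 − 1)·1000·19.5/(19.5 + 7.6) = 59.7232
SG_new = 1 + 59.7232/1000

1.0597


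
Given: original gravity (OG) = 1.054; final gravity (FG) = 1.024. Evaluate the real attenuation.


AA = (OG−FG)/(OG−1)·100;  RA = AA·0.8192
AA = (1.054 − 1.024)/(1.054 − 1)·100 = 55.5556
RA = 55.5556·0.8192

45.5111 %


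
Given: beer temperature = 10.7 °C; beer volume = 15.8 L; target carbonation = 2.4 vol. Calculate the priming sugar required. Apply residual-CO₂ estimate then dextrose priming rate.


residual = 14.695·(0.01821 + 0.09011·e^(−0.04·T));  sugar = (target − residual)·4.0·V
residual = 14.695·(0.01821 + 0.09011·e^(−0.04·10.7)) = 1.1307
sugar = (2.4 − 1.1307)·4.0·15.8

80.2196 g


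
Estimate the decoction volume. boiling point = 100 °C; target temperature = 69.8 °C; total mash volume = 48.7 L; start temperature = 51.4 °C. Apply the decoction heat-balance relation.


V_dec = V_total·(T_target − T_start)/(T_boil − T_start)
V_dec = 48.7·(69.8 − 51.4)/(100 − 51.4)

18.4379 L


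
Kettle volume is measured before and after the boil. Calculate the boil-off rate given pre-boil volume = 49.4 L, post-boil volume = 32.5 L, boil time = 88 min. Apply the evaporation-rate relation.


rate = (V_pre − V_post) / (t_min/60)
rate = (49.4 − 32.5) / (88/60)

11.5227 L/hr


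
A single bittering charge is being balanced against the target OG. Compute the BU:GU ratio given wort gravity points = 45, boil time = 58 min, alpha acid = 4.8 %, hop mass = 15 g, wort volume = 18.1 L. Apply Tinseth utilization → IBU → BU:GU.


U = 1.65·0.000125^(GP/1000)·(1−e^(−0.04t))/4.15;  IBU = (α/100)·m·U·1000/V;  BU:GU = IBU/GP
U = 1.65·0.000125^(45/1000)·(1−e^(−0.04·58))/4.15 = 0.2393
IBU = (4.8/100)·15·0.2393·1000/18.1 = 9.5176
BU:GU = 9.5176/45

0.2115


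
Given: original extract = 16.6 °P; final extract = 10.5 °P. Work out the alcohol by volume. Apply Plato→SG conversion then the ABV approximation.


SG = 259/(259 − P);  ABV = (OG − FG)·131.25
OG = 259/(259 − 16.6) = 1.0685
FG = 259/(259 − 10.5) = 1.0423
ABV = (1.0685 − 1.0423)·131.25

3.4425 % ABV


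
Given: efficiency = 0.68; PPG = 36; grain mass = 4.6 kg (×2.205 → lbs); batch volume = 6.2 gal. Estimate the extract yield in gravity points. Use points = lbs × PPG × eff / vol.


lbs = 4.6 × 2.205 = 10.1430
points = 10.1430 × 36 × 0.68 / 6.2

40.0485 points


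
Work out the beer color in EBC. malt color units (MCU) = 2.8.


SRM = 1.4922·MCU^0.6859;  EBC = SRM·1.97
SRM = 1.4922·2.8^0.6859 = 3.0237
EBC = 3.0237·1.97

5.9566 EBC


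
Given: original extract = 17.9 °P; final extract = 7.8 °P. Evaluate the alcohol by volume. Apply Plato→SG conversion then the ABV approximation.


SG = 259/(259 − P);  ABV = (OG − FG)·131.25
OG = 259/(259 − 17.9) = 1.0742
FG = 259/(259 − 7.8) = 1.0311
ABV = (1.0742 − 1.0311)·131.25

5.6690 % ABV


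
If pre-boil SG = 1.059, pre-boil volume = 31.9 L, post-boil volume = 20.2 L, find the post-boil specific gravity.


SG_post = 1 + (SG_pre − 1)·V_pre/V_post
pts_pre = (1.059 − 1)·1000 = 59.0000
pts_post = 59.0000·31.9/20.2 = 93.1733
SG_post = 1 + 93.1733/1000

1.0932


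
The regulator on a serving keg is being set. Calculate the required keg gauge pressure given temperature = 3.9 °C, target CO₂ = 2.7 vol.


psi = vols/(0.01821 + 0.09011·e^(−0.04·T)) − 14.695
psi = 2.7/(0.01821 + 0.09011·e^(−0.04·3.9)) − 14.695

13.6353 psi


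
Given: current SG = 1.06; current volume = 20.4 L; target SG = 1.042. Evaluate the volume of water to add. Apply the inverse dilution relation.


V_water = V·((SG_curr − 1)/(SG_target − 1) − 1)
V_water = 20.4·((1.06 − 1)/(1.042 − 1) − 1)

8.7429 L


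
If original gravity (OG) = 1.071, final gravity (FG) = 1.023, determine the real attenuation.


AA = (OG−FG)/(OG−1)·100;  RA = AA·0.8192
AA = (1.071 − 1.023)/(1.071 − 1)·100 = 67.6056
RA = 67.6056·0.8192

55.3825 %


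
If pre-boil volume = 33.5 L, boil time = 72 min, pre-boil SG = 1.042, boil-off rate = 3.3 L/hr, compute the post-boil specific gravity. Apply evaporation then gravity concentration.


V_post = V_pre − rate·(t/60);  SG_post = 1 + (SG_pre−1)·V_pre/V_post
V_post = 33.5 − 3.3·(72/60) = 29.5400
SG_post = 1 + (1.042 − 1)·33.5/29.5400

1.0476


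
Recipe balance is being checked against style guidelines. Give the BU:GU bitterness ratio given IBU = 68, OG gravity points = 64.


BU:GU = IBU / OG_points
BU:GU = 68 / 64

1.0625


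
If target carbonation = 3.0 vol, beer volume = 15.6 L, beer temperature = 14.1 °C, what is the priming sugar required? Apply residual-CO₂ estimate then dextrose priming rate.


residual = 14.695·(0.01821 + 0.09011·e^(−0.04·T));  sugar = (target − residual)·4.0·V
residual = 14.695·(0.01821 + 0.09011·e^(−0.04·14.1)) = 1.0210
sugar = (3.0 − 1.0210)·4.0·15.6

123.4926 g


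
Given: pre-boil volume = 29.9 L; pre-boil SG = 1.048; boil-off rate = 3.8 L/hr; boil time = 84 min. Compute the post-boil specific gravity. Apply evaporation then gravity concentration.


V_post = V_pre − rate·(t/60);  SG_post = 1 + (SG_pre−1)·V_pre/V_post
V_post = 29.9 − 3.8·(84/60) = 24.5800
SG_post = 1 + (1.048 − 1)·29.9/24.5800

1.0584


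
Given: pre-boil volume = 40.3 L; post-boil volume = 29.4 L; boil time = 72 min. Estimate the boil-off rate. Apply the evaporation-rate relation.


rate = (V_pre − V_post) / (t_min/60)
rate = (40.3 − 29.4) / (72/60)

9.0833 L/hr


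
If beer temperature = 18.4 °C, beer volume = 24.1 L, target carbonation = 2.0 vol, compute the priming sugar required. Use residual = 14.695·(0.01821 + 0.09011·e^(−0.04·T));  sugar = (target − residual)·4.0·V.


residual = 14.695·(0.01821 + 0.09011·e^(−0.04·18.4)) = 0.9019
sugar = (2.0 − 0.9019)·4.0·24.1

105.8562 g


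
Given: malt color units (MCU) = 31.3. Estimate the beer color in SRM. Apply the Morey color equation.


SRM = 1.4922 · MCU^0.6859
SRM = 1.4922 · 31.3^0.6859

15.8351 SRM


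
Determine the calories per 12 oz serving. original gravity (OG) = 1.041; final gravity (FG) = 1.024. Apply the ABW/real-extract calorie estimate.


ABW = (OG−FG)·131.25·0.79/FG;  °P = 259 − 259/SG (for OG→OE and FG→AE);  RE = 0.1808·OE + 0.8192·AE;  Cal = (6.9·ABW + 4·(RE−0.1))·FG·3.55
ABW = (1.041 − 1.024)·131.25·0.79/1.024 = 1.7214
OE = 259 − 259/1.041 = 10.2008 °P
AE = 259 − 259/1.024 = 6.0703 °P
RE = 0.1808·10.2008 + 0.8192·6.0703 = 6.8171 °P
Cal = (6.9·1.7214 + 4·(6.8171−0.1))·1.024·3.55

140.8490 kcal


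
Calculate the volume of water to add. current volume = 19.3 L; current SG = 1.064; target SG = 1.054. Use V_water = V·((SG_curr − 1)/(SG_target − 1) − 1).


V_water = 19.3·((1.064 − 1)/(1.054 − 1) − 1)

3.5741 L


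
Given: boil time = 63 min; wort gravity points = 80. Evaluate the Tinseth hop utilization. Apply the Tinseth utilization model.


U = 1.65·0.000125^(GP/1000) · (1 − e^(−0.04·t))/4.15
bigness = 1.65·0.000125^(80/1000) = 0.8040
boil_factor = (1 − e^(−0.04·63))/4.15 = 0.2216
U = 0.8040 · 0.2216

0.1781


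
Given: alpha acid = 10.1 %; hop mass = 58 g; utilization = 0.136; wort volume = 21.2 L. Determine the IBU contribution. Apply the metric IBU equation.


IBU = (α/100)·mass·U·1000 / V
IBU = (10.1/100)·58·0.136·1000 / 21.2

37.5796 IBU


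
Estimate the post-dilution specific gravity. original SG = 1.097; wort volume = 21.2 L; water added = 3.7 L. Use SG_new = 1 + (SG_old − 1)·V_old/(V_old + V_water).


pts = (1.097 − 1)·1000·21.2/(21.2 + 3.7) = 82.5863
SG_new = 1 + 82.5863/1000

1.0826


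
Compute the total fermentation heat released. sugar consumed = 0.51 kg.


Q = m_sugar · 590 kJ/kg
Q = 0.51 · 590

300.9000 kJ


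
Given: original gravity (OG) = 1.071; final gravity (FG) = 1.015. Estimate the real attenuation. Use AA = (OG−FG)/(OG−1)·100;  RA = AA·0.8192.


AA = (1.071 − 1.015)/(1.071 − 1)·100 = 78.8732
RA = 78.8732·0.8192

64.6130 %


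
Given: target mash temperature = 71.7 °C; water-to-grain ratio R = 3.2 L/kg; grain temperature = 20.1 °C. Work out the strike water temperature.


T_strike = (0.41/R)·(T_mash − T_grain) + T_mash
T_strike = (0.41/3.2)·(71.7 − 20.1) + 71.7

78.3113 °C


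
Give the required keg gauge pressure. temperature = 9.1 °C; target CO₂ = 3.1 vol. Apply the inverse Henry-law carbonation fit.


psi = vols/(0.01821 + 0.09011·e^(−0.04·T)) − 14.695
psi = 3.1/(0.01821 + 0.09011·e^(−0.04·9.1)) − 14.695

23.6587 psi


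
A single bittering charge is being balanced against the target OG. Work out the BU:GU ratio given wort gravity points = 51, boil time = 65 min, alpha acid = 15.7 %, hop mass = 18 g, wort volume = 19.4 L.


U = 1.65·0.000125^(GP/1000)·(1−e^(−0.04t))/4.15;  IBU = (α/100)·m·U·1000/V;  BU:GU = IBU/GP
U = 1.65·0.000125^(51/1000)·(1−e^(−0.04·65))/4.15 = 0.2327
IBU = (15.7/100)·18·0.2327·1000/19.4 = 33.9025
BU:GU = 33.9025/51

0.6648


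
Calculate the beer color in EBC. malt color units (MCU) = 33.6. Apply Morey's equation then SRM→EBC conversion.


SRM = 1.4922·MCU^0.6859;  EBC = SRM·1.97
SRM = 1.4922·33.6^0.6859 = 16.6243
EBC = 16.6243·1.97

32.7499 EBC


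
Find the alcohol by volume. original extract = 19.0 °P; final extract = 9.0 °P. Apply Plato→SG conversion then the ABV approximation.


SG = 259/(259 − P);  ABV = (OG − FG)·131.25
OG = 259/(259 − 19.0) = 1.0792
FG = 259/(259 − 9.0) = 1.0360
ABV = (1.0792 − 1.0360)·131.25

5.6656 % ABV


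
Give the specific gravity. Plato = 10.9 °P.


SG = 259/(259 − P)
SG = 259/(259 − 10.9)

1.0439


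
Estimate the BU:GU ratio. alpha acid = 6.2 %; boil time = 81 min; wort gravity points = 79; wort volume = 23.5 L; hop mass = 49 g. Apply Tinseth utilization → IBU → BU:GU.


U = 1.65·0.000125^(GP/1000)·(1−e^(−0.04t))/4.15;  IBU = (α/100)·m·U·1000/V;  BU:GU = IBU/GP
U = 1.65·0.000125^(79/1000)·(1−e^(−0.04·81))/4.15 = 0.1878
IBU = (6.2/100)·49·0.1878·1000/23.5 = 24.2807
BU:GU = 24.2807/79

0.3074


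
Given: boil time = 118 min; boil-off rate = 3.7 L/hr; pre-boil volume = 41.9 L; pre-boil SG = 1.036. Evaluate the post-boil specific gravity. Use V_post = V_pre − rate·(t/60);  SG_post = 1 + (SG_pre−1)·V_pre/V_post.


V_post = 41.9 − 3.7·(118/60) = 34.6233
SG_post = 1 + (1.036 − 1)·41.9/34.6233

1.0436


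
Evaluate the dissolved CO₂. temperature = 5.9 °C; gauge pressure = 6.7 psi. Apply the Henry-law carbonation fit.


vols = (P + 14.695)·(0.01821 + 0.09011·e^(−0.04·T))
vols = (6.7 + 14.695)·(0.01821 + 0.09011·e^(−0.04·5.9))

1.9122 volumes


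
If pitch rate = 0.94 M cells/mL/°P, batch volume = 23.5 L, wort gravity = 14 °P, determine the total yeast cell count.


cells (billions) = rate · V_L · °P
cells = 0.94 · 23.5 · 14

309.2600 billion cells


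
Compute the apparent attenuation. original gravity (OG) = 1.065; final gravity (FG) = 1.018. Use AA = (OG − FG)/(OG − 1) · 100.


AA = (1.065 − 1.018)/(1.065 − 1) · 100

72.3077 %


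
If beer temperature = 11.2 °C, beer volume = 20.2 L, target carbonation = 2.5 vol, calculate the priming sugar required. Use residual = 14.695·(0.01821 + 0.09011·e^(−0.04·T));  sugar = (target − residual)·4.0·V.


residual = 14.695·(0.01821 + 0.09011·e^(−0.04·11.2)) = 1.1136
sugar = (2.5 − 1.1136)·4.0·20.2

112.0201 g


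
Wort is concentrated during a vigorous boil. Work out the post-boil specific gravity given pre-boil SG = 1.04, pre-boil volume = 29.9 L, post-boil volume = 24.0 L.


SG_post = 1 + (SG_pre − 1)·V_pre/V_post
pts_pre = (1.04 − 1)·1000 = 40.0000
pts_post = 40.0000·29.9/24.0 = 49.8333
SG_post = 1 + 49.8333/1000

1.0498
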